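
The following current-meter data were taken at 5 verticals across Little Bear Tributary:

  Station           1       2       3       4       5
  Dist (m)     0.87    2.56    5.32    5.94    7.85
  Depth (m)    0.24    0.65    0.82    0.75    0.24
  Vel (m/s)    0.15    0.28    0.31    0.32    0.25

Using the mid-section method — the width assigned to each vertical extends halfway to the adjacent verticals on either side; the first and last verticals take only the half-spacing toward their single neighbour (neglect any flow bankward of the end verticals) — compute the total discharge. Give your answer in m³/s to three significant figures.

1.23 m³/s

w_1 = (2.56 − 0.87)/2 = 0.845 m; q_1 = 0.15 × 0.24 × 0.845 = 0.03042 m³/s
w_2 = (5.32 − 0.87)/2 = 2.225 m; q_2 = 0.28 × 0.65 × 2.225 = 0.4050 m³/s
w_3 = (5.94 − 2.56)/2 = 1.69 m; q_3 = 0.31 × 0.82 × 1.69 = 0.4296 m³/s
w_4 = (7.85 − 5.32)/2 = 1.265 m; q_4 = 0.32 × 0.75 × 1.265 = 0.3036 m³/s
w_5 = (7.85 − 5.94)/2 = 0.955 m; q_5 = 0.25 × 0.24 × 0.955 = 0.05730 m³/s
Q = Σ qᵢ = 1.226 m³/s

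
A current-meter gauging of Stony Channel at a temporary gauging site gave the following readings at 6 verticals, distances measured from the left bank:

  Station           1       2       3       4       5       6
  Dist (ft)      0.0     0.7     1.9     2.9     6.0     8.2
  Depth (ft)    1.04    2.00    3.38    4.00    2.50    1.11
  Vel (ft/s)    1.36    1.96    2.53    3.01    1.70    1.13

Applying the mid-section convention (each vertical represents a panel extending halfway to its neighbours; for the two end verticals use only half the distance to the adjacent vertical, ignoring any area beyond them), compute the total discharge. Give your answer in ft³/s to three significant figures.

50.9 ft³/s

w_1 = (0.7 − 0.0)/2 = 0.35 ft; q_1 = 1.36 × 1.04 × 0.35 = 0.4950 ft³/s
w_2 = (1.9 − 0.0)/2 = 0.95 ft; q_2 = 1.96 × 2.00 × 0.95 = 3.724 ft³/s
w_3 = (2.9 − 0.7)/2 = 1.1 ft; q_3 = 2.53 × 3.38 × 1.1 = 9.407 ft³/s
w_4 = (6.0 − 1.9)/2 = 2.05 ft; q_4 = 3.01 × 4.00 × 2.05 = 24.68 ft³/s
w_5 = (8.2 − 2.9)/2 = 2.65 ft; q_5 = 1.70 × 2.50 × 2.65 = 11.26 ft³/s
w_6 = (8.2 − 6.0)/2 = 1.1 ft; q_6 = 1.13 × 1.11 × 1.1 = 1.380 ft³/s
Q = Σ qᵢ = 50.95 ft³/s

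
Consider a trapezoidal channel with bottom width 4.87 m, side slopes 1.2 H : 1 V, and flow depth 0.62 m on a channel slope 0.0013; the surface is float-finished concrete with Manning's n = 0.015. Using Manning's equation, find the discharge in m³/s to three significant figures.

5.35 m³/s

A = (b + z·y)·y = (4.87 + 1.2×0.62)×0.62 = 3.481 m²
P = b + 2y√(1+z²) = 4.87 + 2×0.62×√(1+1.2²) = 6.807 m
R = A/P = 3.481/6.807 = 0.5113 m
Q = (1/n)·A·R^(2/3)·S^(1/2) = (1/0.015) × 3.481 × 0.5113^(2/3) × 0.0013^(1/2) = 5.350 m³/s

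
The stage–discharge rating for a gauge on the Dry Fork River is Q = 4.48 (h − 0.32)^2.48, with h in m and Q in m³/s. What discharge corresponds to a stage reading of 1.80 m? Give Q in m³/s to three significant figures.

11.8 m³/s

Q = 4.48 × (1.80 − 0.32)^2.48 = 4.48 × 1.48^2.48 = 11.84 m³/s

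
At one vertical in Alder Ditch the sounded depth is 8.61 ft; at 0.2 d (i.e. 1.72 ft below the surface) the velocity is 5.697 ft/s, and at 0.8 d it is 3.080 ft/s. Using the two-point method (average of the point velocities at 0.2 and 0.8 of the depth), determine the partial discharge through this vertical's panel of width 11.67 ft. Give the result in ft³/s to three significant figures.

441 ft³/s

v̄ = (5.697 + 3.080) / 2 = 4.389 ft/s
q = v̄ × d × w = 4.389 × 8.61 × 11.67 = 441.0 ft³/s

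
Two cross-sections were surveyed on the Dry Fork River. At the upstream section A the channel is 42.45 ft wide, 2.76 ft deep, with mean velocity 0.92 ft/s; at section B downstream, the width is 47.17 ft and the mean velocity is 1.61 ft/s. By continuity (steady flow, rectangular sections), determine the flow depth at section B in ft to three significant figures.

Q = A₁V₁ = (42.45×2.76) × 0.92 = 107.8 ft³/s
d₂ = Q/(b₂ V₂) = 107.8/(47.17×1.61) = 1.419 ft

1.42 ft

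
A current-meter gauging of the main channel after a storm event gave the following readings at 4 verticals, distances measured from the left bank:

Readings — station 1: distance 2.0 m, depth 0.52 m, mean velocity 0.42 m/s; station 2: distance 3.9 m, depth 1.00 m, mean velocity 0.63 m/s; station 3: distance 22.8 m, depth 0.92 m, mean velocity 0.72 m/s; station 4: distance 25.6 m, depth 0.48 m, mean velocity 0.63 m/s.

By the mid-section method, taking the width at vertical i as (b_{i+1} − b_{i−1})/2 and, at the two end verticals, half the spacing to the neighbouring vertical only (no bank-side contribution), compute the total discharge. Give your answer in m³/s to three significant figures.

w_1 = (3.9 − 2.0)/2 = 0.95 m; q_1 = 0.42 × 0.52 × 0.95 = 0.2075 m³/s
w_2 = (22.8 − 2.0)/2 = 10.4 m; q_2 = 0.63 × 1.00 × 10.4 = 6.552 m³/s
w_3 = (25.6 − 3.9)/2 = 10.85 m; q_3 = 0.72 × 0.92 × 10.85 = 7.187 m³/s
w_4 = (25.6 − 22.8)/2 = 1.4 m; q_4 = 0.63 × 0.48 × 1.4 = 0.4234 m³/s
Q = Σ qᵢ = 14.37 m³/s

14.4 m³/s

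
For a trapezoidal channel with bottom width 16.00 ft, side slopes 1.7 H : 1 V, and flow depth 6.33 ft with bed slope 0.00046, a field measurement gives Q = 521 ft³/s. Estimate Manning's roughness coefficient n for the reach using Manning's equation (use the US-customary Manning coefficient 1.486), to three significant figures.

0.0267

A = (b + z·y)·y = (16.00 + 1.7×6.33)×6.33 = 169.4 ft²
P = b + 2y√(1+z²) = 16.00 + 2×6.33×√(1+1.7²) = 40.97 ft
R = A/P = 169.4/40.97 = 4.135 ft
n = (1.486/Q)·A·R^(2/3)·S^(1/2) = (1.486/521) × 169.4 × 2.576 × 0.02145 = 0.02670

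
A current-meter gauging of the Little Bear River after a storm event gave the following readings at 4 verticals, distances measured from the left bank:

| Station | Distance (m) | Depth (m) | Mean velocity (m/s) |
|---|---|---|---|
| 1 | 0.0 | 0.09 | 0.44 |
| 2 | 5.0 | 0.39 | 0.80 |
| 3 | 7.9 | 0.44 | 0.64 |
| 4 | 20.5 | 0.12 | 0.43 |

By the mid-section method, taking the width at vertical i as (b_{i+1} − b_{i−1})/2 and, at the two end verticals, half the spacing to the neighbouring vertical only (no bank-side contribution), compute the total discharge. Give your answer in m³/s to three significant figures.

w_1 = (5.0 − 0.0)/2 = 2.5 m; q_1 = 0.44 × 0.09 × 2.5 = 0.09900 m³/s
w_2 = (7.9 − 0.0)/2 = 3.95 m; q_2 = 0.80 × 0.39 × 3.95 = 1.232 m³/s
w_3 = (20.5 − 5.0)/2 = 7.75 m; q_3 = 0.64 × 0.44 × 7.75 = 2.182 m³/s
w_4 = (20.5 − 7.9)/2 = 6.3 m; q_4 = 0.43 × 0.12 × 6.3 = 0.3251 m³/s
Q = Σ qᵢ = 3.839 m³/s

3.84 m³/s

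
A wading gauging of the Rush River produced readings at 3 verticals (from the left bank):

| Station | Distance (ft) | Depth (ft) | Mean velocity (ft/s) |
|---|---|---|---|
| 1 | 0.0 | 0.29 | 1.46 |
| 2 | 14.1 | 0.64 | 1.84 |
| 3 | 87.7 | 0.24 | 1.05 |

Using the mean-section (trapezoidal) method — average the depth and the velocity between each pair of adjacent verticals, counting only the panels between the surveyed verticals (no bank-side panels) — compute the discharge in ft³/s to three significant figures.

Panel 1-2: Δb = 14.1 ft, d̄ = (0.29+0.64)/2 = 0.465, v̄ = (1.46+1.84)/2 = 1.65 → q = 14.1×0.465×1.65 = 10.82 ft³/s
Panel 2-3: Δb = 73.6 ft, d̄ = (0.64+0.24)/2 = 0.44, v̄ = (1.84+1.05)/2 = 1.445 → q = 73.6×0.44×1.445 = 46.79 ft³/s
Q = Σ q = 57.61 ft³/s

57.6 ft³/s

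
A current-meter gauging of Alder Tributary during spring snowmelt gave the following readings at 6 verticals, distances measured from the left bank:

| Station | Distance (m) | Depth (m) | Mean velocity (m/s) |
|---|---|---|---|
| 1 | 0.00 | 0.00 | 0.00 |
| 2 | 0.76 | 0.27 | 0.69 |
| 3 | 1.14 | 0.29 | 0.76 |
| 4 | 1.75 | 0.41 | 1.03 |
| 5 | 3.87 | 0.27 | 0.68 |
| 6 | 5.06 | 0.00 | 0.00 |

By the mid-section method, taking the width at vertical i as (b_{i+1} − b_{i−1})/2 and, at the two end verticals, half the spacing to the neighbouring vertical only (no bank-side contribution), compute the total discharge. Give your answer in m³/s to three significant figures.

w_2 = (1.14 − 0.00)/2 = 0.57 m; q_2 = 0.69 × 0.27 × 0.57 = 0.1062 m³/s
w_3 = (1.75 − 0.76)/2 = 0.495 m; q_3 = 0.76 × 0.29 × 0.495 = 0.1091 m³/s
w_4 = (3.87 − 1.14)/2 = 1.365 m; q_4 = 1.03 × 0.41 × 1.365 = 0.5764 m³/s
w_5 = (5.06 − 1.75)/2 = 1.655 m; q_5 = 0.68 × 0.27 × 1.655 = 0.3039 m³/s
Stations 1, 6 contribute zero (depth or velocity is 0).
Q = Σ qᵢ = 1.096 m³/s

1.10 m³/s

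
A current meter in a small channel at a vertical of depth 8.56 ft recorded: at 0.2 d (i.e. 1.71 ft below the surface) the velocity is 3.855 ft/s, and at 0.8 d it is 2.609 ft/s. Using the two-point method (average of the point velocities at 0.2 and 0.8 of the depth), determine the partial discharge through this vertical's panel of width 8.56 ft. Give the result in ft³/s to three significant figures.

237 ft³/s

v̄ = (3.855 + 2.609) / 2 = 3.232 ft/s
q = v̄ × d × w = 3.232 × 8.56 × 8.56 = 236.8 ft³/s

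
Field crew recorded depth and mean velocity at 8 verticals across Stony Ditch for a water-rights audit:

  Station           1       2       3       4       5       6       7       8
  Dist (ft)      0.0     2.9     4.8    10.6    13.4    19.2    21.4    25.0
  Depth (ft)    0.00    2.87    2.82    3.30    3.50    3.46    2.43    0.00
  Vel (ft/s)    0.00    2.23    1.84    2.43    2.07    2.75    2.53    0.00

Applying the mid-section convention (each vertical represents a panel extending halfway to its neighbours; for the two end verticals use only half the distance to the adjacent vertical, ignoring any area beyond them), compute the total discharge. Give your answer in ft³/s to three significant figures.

157 ft³/s

w_2 = (4.8 − 0.0)/2 = 2.4 ft; q_2 = 2.23 × 2.87 × 2.4 = 15.36 ft³/s
w_3 = (10.6 − 2.9)/2 = 3.85 ft; q_3 = 1.84 × 2.82 × 3.85 = 19.98 ft³/s
w_4 = (13.4 − 4.8)/2 = 4.3 ft; q_4 = 2.43 × 3.30 × 4.3 = 34.48 ft³/s
w_5 = (19.2 − 10.6)/2 = 4.3 ft; q_5 = 2.07 × 3.50 × 4.3 = 31.15 ft³/s
w_6 = (21.4 − 13.4)/2 = 4 ft; q_6 = 2.75 × 3.46 × 4 = 38.06 ft³/s
w_7 = (25.0 − 19.2)/2 = 2.9 ft; q_7 = 2.53 × 2.43 × 2.9 = 17.83 ft³/s
Stations 1, 8 contribute zero (depth or velocity is 0).
Q = Σ qᵢ = 156.9 ft³/s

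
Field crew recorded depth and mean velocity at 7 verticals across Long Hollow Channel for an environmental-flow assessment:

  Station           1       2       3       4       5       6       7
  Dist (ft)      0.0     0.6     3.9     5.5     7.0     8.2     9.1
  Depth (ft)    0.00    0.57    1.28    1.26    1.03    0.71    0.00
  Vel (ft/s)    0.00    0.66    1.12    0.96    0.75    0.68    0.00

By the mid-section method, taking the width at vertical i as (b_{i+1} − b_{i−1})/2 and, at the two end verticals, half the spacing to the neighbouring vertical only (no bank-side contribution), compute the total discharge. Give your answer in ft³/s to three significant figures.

7.67 ft³/s

w_2 = (3.9 − 0.0)/2 = 1.95 ft; q_2 = 0.66 × 0.57 × 1.95 = 0.7336 ft³/s
w_3 = (5.5 − 0.6)/2 = 2.45 ft; q_3 = 1.12 × 1.28 × 2.45 = 3.512 ft³/s
w_4 = (7.0 − 3.9)/2 = 1.55 ft; q_4 = 0.96 × 1.26 × 1.55 = 1.875 ft³/s
w_5 = (8.2 − 5.5)/2 = 1.35 ft; q_5 = 0.75 × 1.03 × 1.35 = 1.043 ft³/s
w_6 = (9.1 − 7.0)/2 = 1.05 ft; q_6 = 0.68 × 0.71 × 1.05 = 0.5069 ft³/s
Stations 1, 7 contribute zero (depth or velocity is 0).
Q = Σ qᵢ = 7.671 ft³/s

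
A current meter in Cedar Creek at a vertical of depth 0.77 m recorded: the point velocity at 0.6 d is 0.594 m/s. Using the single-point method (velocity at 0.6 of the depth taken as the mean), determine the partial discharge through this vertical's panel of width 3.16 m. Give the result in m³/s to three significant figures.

v̄ = v₀.₆ = 0.594 m/s
q = v̄ × d × w = 0.5940 × 0.77 × 3.16 = 1.445 m³/s

1.45 m³/s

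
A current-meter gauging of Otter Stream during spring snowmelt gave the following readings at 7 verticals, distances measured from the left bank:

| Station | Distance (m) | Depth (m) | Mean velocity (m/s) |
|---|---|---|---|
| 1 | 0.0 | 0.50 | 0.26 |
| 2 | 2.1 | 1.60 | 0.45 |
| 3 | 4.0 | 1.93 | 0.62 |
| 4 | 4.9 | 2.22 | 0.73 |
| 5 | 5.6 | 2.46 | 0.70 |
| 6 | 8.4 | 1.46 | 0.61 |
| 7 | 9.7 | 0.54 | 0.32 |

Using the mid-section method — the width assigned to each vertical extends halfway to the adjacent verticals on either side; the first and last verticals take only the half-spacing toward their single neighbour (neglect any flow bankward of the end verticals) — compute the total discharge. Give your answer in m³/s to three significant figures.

w_1 = (2.1 − 0.0)/2 = 1.05 m; q_1 = 0.26 × 0.50 × 1.05 = 0.1365 m³/s
w_2 = (4.0 − 0.0)/2 = 2 m; q_2 = 0.45 × 1.60 × 2 = 1.440 m³/s
w_3 = (4.9 − 2.1)/2 = 1.4 m; q_3 = 0.62 × 1.93 × 1.4 = 1.675 m³/s
w_4 = (5.6 − 4.0)/2 = 0.8 m; q_4 = 0.73 × 2.22 × 0.8 = 1.296 m³/s
w_5 = (8.4 − 4.9)/2 = 1.75 m; q_5 = 0.70 × 2.46 × 1.75 = 3.014 m³/s
w_6 = (9.7 − 5.6)/2 = 2.05 m; q_6 = 0.61 × 1.46 × 2.05 = 1.826 m³/s
w_7 = (9.7 − 8.4)/2 = 0.65 m; q_7 = 0.32 × 0.54 × 0.65 = 0.1123 m³/s
Q = Σ qᵢ = 9.500 m³/s

9.50 m³/s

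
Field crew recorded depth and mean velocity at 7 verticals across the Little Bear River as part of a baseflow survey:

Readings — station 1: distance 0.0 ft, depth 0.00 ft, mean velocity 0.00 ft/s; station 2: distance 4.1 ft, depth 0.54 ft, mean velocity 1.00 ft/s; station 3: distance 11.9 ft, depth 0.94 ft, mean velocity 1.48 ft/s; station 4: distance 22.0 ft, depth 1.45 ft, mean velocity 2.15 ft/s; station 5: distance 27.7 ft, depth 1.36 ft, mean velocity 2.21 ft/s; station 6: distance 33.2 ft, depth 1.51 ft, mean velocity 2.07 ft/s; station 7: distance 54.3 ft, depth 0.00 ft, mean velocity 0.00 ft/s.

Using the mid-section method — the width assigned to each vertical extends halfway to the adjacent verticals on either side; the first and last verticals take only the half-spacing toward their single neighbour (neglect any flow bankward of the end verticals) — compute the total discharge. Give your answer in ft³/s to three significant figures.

98.7 ft³/s

w_2 = (11.9 − 0.0)/2 = 5.95 ft; q_2 = 1.00 × 0.54 × 5.95 = 3.213 ft³/s
w_3 = (22.0 − 4.1)/2 = 8.95 ft; q_3 = 1.48 × 0.94 × 8.95 = 12.45 ft³/s
w_4 = (27.7 − 11.9)/2 = 7.9 ft; q_4 = 2.15 × 1.45 × 7.9 = 24.63 ft³/s
w_5 = (33.2 − 22.0)/2 = 5.6 ft; q_5 = 2.21 × 1.36 × 5.6 = 16.83 ft³/s
w_6 = (54.3 − 27.7)/2 = 13.3 ft; q_6 = 2.07 × 1.51 × 13.3 = 41.57 ft³/s
Stations 1, 7 contribute zero (depth or velocity is 0).
Q = Σ qᵢ = 98.70 ft³/s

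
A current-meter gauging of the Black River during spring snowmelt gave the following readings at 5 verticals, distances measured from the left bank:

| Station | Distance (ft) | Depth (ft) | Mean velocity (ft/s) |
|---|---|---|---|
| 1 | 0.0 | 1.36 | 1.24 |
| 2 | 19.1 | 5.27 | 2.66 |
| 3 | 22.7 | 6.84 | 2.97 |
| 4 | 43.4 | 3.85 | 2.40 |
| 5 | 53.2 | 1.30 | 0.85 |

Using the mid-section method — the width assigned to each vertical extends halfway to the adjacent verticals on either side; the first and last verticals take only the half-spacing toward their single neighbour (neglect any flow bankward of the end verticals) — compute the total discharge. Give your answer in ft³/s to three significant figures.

w_1 = (19.1 − 0.0)/2 = 9.55 ft; q_1 = 1.24 × 1.36 × 9.55 = 16.11 ft³/s
w_2 = (22.7 − 0.0)/2 = 11.35 ft; q_2 = 2.66 × 5.27 × 11.35 = 159.1 ft³/s
w_3 = (43.4 − 19.1)/2 = 12.15 ft; q_3 = 2.97 × 6.84 × 12.15 = 246.8 ft³/s
w_4 = (53.2 − 22.7)/2 = 15.25 ft; q_4 = 2.40 × 3.85 × 15.25 = 140.9 ft³/s
w_5 = (53.2 − 43.4)/2 = 4.9 ft; q_5 = 0.85 × 1.30 × 4.9 = 5.415 ft³/s
Q = Σ qᵢ = 568.4 ft³/s

568 ft³/s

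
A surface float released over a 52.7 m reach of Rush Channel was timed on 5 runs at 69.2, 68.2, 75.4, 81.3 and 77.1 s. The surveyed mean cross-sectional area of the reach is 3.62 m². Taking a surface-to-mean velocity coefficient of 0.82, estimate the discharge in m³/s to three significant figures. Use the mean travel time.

2.11 m³/s

t̄ = (69.2 + 68.2 + 75.4 + 81.3 + 77.1) / 5 = 74.24 s
v_surface = L / t̄ = 52.7 / 74.24 = 0.7099 m/s
v_mean = 0.82 × 0.7099 = 0.5821 m/s
Q = A × v_mean = 3.62 × 0.5821 = 2.107 m³/s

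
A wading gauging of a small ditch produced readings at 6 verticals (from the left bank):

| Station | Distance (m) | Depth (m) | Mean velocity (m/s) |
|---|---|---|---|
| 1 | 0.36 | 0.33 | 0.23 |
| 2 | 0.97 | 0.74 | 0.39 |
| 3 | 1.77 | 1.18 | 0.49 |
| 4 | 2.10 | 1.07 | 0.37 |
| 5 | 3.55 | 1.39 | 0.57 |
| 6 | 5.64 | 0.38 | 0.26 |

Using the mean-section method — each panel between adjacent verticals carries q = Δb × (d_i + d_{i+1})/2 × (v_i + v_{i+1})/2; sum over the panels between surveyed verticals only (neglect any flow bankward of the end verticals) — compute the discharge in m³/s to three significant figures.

2.20 m³/s

Panel 1-2: Δb = 0.61 m, d̄ = (0.33+0.74)/2 = 0.535, v̄ = (0.23+0.39)/2 = 0.31 → q = 0.61×0.535×0.31 = 0.1012 m³/s
Panel 2-3: Δb = 0.8 m, d̄ = (0.74+1.18)/2 = 0.96, v̄ = (0.39+0.49)/2 = 0.44 → q = 0.8×0.96×0.44 = 0.3379 m³/s
Panel 3-4: Δb = 0.33 m, d̄ = (1.18+1.07)/2 = 1.125, v̄ = (0.49+0.37)/2 = 0.43 → q = 0.33×1.125×0.43 = 0.1596 m³/s
Panel 4-5: Δb = 1.45 m, d̄ = (1.07+1.39)/2 = 1.23, v̄ = (0.37+0.57)/2 = 0.47 → q = 1.45×1.23×0.47 = 0.8382 m³/s
Panel 5-6: Δb = 2.09 m, d̄ = (1.39+0.38)/2 = 0.885, v̄ = (0.57+0.26)/2 = 0.415 → q = 2.09×0.885×0.415 = 0.7676 m³/s
Q = Σ q = 2.205 m³/s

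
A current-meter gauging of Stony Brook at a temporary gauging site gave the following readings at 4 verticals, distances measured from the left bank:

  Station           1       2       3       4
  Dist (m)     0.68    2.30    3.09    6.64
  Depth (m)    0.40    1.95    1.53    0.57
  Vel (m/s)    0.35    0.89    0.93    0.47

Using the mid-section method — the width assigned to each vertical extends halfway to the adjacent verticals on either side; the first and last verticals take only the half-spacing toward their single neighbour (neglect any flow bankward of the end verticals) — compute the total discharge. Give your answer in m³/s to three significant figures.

w_1 = (2.30 − 0.68)/2 = 0.81 m; q_1 = 0.35 × 0.40 × 0.81 = 0.1134 m³/s
w_2 = (3.09 − 0.68)/2 = 1.205 m; q_2 = 0.89 × 1.95 × 1.205 = 2.091 m³/s
w_3 = (6.64 − 2.30)/2 = 2.17 m; q_3 = 0.93 × 1.53 × 2.17 = 3.088 m³/s
w_4 = (6.64 − 3.09)/2 = 1.775 m; q_4 = 0.47 × 0.57 × 1.775 = 0.4755 m³/s
Q = Σ qᵢ = 5.768 m³/s

5.77 m³/s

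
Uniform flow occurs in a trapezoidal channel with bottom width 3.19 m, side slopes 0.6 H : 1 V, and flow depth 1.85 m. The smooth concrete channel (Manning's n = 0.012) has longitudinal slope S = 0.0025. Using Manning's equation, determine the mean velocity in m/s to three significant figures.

A = (b + z·y)·y = (3.19 + 0.6×1.85)×1.85 = 7.955 m²
P = b + 2y√(1+z²) = 3.19 + 2×1.85×√(1+0.6²) = 7.505 m
R = A/P = 7.955/7.505 = 1.060 m
Q = (1/n)·A·R^(2/3)·S^(1/2) = (1/0.012) × 7.955 × 1.060^(2/3) × 0.0025^(1/2) = 34.46 m³/s
V = Q/A = 34.46/7.955 = 4.332 m/s

4.33 m/s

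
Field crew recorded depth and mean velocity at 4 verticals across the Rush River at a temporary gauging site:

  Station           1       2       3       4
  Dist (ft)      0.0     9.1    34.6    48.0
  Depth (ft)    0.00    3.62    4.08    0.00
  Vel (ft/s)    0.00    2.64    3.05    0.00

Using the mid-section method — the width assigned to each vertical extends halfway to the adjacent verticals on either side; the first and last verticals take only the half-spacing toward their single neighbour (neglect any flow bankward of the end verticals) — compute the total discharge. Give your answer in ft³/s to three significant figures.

407 ft³/s

w_2 = (34.6 − 0.0)/2 = 17.3 ft; q_2 = 2.64 × 3.62 × 17.3 = 165.3 ft³/s
w_3 = (48.0 − 9.1)/2 = 19.45 ft; q_3 = 3.05 × 4.08 × 19.45 = 242.0 ft³/s
Stations 1, 4 contribute zero (depth or velocity is 0).
Q = Σ qᵢ = 407.4 ft³/s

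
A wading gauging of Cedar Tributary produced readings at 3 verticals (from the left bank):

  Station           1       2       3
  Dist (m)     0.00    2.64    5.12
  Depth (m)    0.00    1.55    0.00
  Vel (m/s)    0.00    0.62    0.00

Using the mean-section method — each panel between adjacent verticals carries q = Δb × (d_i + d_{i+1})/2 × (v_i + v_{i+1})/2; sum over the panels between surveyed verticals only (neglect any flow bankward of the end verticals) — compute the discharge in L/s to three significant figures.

Panel 1-2: Δb = 2.64 m, d̄ = (0.00+1.55)/2 = 0.775, v̄ = (0.00+0.62)/2 = 0.31 → q = 2.64×0.775×0.31 = 0.6343 m³/s
Panel 2-3: Δb = 2.48 m, d̄ = (1.55+0.00)/2 = 0.775, v̄ = (0.62+0.00)/2 = 0.31 → q = 2.48×0.775×0.31 = 0.5958 m³/s
Q = Σ q = 1.230 m³/s
= 1.230 × 1000 = 1230 L/s

1230 L/s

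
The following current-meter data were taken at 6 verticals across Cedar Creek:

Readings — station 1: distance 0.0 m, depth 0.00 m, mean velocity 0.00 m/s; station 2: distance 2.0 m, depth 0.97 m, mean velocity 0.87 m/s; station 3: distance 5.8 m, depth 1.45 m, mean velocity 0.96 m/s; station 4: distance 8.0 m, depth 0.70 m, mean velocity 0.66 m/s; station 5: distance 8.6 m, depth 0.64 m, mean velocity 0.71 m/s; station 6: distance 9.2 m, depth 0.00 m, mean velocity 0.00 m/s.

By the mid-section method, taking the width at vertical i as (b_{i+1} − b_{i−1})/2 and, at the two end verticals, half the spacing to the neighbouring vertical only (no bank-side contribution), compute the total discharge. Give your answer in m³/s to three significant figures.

w_2 = (5.8 − 0.0)/2 = 2.9 m; q_2 = 0.87 × 0.97 × 2.9 = 2.447 m³/s
w_3 = (8.0 − 2.0)/2 = 3 m; q_3 = 0.96 × 1.45 × 3 = 4.176 m³/s
w_4 = (8.6 − 5.8)/2 = 1.4 m; q_4 = 0.66 × 0.70 × 1.4 = 0.6468 m³/s
w_5 = (9.2 − 8.0)/2 = 0.6 m; q_5 = 0.71 × 0.64 × 0.6 = 0.2726 m³/s
Stations 1, 6 contribute zero (depth or velocity is 0).
Q = Σ qᵢ = 7.543 m³/s

7.54 m³/s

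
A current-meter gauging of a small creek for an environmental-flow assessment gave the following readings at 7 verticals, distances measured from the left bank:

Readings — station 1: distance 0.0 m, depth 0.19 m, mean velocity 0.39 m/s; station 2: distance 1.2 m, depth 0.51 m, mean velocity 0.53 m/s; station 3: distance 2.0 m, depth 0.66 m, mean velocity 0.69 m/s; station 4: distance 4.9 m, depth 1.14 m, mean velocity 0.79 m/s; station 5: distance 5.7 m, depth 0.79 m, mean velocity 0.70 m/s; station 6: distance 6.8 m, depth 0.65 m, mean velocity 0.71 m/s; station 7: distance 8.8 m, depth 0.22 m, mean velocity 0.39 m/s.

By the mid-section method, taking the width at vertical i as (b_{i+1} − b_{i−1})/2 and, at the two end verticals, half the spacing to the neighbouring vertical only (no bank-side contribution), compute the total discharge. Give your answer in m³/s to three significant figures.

w_1 = (1.2 − 0.0)/2 = 0.6 m; q_1 = 0.39 × 0.19 × 0.6 = 0.04446 m³/s
w_2 = (2.0 − 0.0)/2 = 1 m; q_2 = 0.53 × 0.51 × 1 = 0.2703 m³/s
w_3 = (4.9 − 1.2)/2 = 1.85 m; q_3 = 0.69 × 0.66 × 1.85 = 0.8425 m³/s
w_4 = (5.7 − 2.0)/2 = 1.85 m; q_4 = 0.79 × 1.14 × 1.85 = 1.666 m³/s
w_5 = (6.8 − 4.9)/2 = 0.95 m; q_5 = 0.70 × 0.79 × 0.95 = 0.5254 m³/s
w_6 = (8.8 − 5.7)/2 = 1.55 m; q_6 = 0.71 × 0.65 × 1.55 = 0.7153 m³/s
w_7 = (8.8 − 6.8)/2 = 1 m; q_7 = 0.39 × 0.22 × 1 = 0.08580 m³/s
Q = Σ qᵢ = 4.150 m³/s

4.15 m³/s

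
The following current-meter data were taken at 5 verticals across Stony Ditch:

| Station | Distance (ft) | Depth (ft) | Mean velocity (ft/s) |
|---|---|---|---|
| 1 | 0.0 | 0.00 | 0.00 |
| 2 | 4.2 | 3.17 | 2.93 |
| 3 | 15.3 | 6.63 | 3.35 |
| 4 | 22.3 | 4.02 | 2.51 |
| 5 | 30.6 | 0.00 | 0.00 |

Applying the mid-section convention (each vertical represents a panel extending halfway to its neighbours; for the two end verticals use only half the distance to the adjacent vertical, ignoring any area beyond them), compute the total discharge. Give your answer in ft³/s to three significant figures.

w_2 = (15.3 − 0.0)/2 = 7.65 ft; q_2 = 2.93 × 3.17 × 7.65 = 71.05 ft³/s
w_3 = (22.3 − 4.2)/2 = 9.05 ft; q_3 = 3.35 × 6.63 × 9.05 = 201.0 ft³/s
w_4 = (30.6 − 15.3)/2 = 7.65 ft; q_4 = 2.51 × 4.02 × 7.65 = 77.19 ft³/s
Stations 1, 5 contribute zero (depth or velocity is 0).
Q = Σ qᵢ = 349.2 ft³/s

349 ft³/s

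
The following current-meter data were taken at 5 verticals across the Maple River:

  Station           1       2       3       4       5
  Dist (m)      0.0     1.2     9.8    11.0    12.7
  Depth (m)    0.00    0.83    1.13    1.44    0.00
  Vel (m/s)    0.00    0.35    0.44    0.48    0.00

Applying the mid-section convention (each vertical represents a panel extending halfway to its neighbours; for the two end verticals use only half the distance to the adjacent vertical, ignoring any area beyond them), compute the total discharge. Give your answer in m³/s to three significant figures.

4.86 m³/s

w_2 = (9.8 − 0.0)/2 = 4.9 m; q_2 = 0.35 × 0.83 × 4.9 = 1.423 m³/s
w_3 = (11.0 − 1.2)/2 = 4.9 m; q_3 = 0.44 × 1.13 × 4.9 = 2.436 m³/s
w_4 = (12.7 − 9.8)/2 = 1.45 m; q_4 = 0.48 × 1.44 × 1.45 = 1.002 m³/s
Stations 1, 5 contribute zero (depth or velocity is 0).
Q = Σ qᵢ = 4.862 m³/s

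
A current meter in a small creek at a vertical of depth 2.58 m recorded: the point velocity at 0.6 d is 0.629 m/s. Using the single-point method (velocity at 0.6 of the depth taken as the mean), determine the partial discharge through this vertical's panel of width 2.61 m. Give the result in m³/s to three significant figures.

4.24 m³/s

v̄ = v₀.₆ = 0.629 m/s
q = v̄ × d × w = 0.6290 × 2.58 × 2.61 = 4.236 m³/s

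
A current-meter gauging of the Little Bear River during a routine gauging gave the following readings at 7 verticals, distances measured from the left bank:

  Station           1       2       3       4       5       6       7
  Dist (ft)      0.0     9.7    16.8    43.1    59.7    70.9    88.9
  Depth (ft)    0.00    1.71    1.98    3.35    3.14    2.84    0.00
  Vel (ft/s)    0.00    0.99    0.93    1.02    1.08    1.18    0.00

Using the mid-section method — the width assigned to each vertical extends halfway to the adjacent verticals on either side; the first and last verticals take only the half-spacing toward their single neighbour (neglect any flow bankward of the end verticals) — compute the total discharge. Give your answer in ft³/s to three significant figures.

214 ft³/s

w_2 = (16.8 − 0.0)/2 = 8.4 ft; q_2 = 0.99 × 1.71 × 8.4 = 14.22 ft³/s
w_3 = (43.1 − 9.7)/2 = 16.7 ft; q_3 = 0.93 × 1.98 × 16.7 = 30.75 ft³/s
w_4 = (59.7 − 16.8)/2 = 21.45 ft; q_4 = 1.02 × 3.35 × 21.45 = 73.29 ft³/s
w_5 = (70.9 − 43.1)/2 = 13.9 ft; q_5 = 1.08 × 3.14 × 13.9 = 47.14 ft³/s
w_6 = (88.9 − 59.7)/2 = 14.6 ft; q_6 = 1.18 × 2.84 × 14.6 = 48.93 ft³/s
Stations 1, 7 contribute zero (depth or velocity is 0).
Q = Σ qᵢ = 214.3 ft³/s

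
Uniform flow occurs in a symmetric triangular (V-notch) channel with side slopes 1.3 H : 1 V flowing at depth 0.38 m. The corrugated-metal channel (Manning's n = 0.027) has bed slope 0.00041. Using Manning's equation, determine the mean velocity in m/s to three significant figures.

0.212 m/s

A = z·y² = 1.3×0.38² = 0.1877 m²
P = 2y√(1+z²) = 2×0.38×√(1+1.3²) = 1.246 m
R = A/P = 0.1877/1.246 = 0.1506 m
Q = (1/n)·A·R^(2/3)·S^(1/2) = (1/0.027) × 0.1877 × 0.1506^(2/3) × 0.00041^(1/2) = 0.03985 m³/s
V = Q/A = 0.03985/0.1877 = 0.2123 m/s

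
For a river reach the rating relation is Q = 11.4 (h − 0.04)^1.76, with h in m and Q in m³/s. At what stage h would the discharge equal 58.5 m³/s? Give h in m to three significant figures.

2.57 m

h − h₀ = (Q/C)^(1/b) = (58.5/11.4)^(1/1.76) = 2.533 m
h = 0.04 + 2.533 = 2.573 m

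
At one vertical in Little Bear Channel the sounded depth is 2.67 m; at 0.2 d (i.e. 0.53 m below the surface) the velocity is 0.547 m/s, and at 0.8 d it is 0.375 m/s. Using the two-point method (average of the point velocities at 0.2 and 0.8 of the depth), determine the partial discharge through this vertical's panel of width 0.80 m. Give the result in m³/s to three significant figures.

0.985 m³/s

v̄ = (0.547 + 0.375) / 2 = 0.4610 m/s
q = v̄ × d × w = 0.4610 × 2.67 × 0.80 = 0.9847 m³/s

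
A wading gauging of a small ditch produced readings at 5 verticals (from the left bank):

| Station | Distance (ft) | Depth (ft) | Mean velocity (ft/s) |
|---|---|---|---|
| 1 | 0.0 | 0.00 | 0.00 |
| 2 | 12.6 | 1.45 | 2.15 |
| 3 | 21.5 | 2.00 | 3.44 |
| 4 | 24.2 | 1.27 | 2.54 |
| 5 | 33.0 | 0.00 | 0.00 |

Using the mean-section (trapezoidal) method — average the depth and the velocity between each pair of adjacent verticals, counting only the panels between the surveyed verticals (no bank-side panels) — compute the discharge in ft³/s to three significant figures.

Panel 1-2: Δb = 12.6 ft, d̄ = (0.00+1.45)/2 = 0.725, v̄ = (0.00+2.15)/2 = 1.075 → q = 12.6×0.725×1.075 = 9.820 ft³/s
Panel 2-3: Δb = 8.9 ft, d̄ = (1.45+2.00)/2 = 1.725, v̄ = (2.15+3.44)/2 = 2.795 → q = 8.9×1.725×2.795 = 42.91 ft³/s
Panel 3-4: Δb = 2.7 ft, d̄ = (2.00+1.27)/2 = 1.635, v̄ = (3.44+2.54)/2 = 2.99 → q = 2.7×1.635×2.99 = 13.20 ft³/s
Panel 4-5: Δb = 8.8 ft, d̄ = (1.27+0.00)/2 = 0.635, v̄ = (2.54+0.00)/2 = 1.27 → q = 8.8×0.635×1.27 = 7.097 ft³/s
Q = Σ q = 73.03 ft³/s

73.0 ft³/s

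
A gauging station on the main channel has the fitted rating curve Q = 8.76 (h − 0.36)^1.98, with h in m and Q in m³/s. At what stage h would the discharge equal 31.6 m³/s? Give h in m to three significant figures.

2.27 m

h − h₀ = (Q/C)^(1/b) = (31.6/8.76)^(1/1.98) = 1.912 m
h = 0.36 + 1.912 = 2.272 m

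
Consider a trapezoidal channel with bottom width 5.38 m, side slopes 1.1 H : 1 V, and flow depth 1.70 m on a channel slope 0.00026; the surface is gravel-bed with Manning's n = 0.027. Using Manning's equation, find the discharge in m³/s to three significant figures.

8.22 m³/s

A = (b + z·y)·y = (5.38 + 1.1×1.70)×1.70 = 12.33 m²
P = b + 2y√(1+z²) = 5.38 + 2×1.70×√(1+1.1²) = 10.43 m
R = A/P = 12.33/10.43 = 1.181 m
Q = (1/n)·A·R^(2/3)·S^(1/2) = (1/0.027) × 12.33 × 1.181^(2/3) × 0.00026^(1/2) = 8.225 m³/s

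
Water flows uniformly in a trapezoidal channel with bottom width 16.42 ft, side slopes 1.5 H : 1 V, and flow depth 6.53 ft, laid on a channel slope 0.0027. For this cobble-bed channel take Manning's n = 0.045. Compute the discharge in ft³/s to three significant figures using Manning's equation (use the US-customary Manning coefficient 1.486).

775 ft³/s

A = (b + z·y)·y = (16.42 + 1.5×6.53)×6.53 = 171.2 ft²
P = b + 2y√(1+z²) = 16.42 + 2×6.53×√(1+1.5²) = 39.96 ft
R = A/P = 171.2/39.96 = 4.283 ft
Q = (1.486/n)·A·R^(2/3)·S^(1/2) = (1.486/0.045) × 171.2 × 4.283^(2/3) × 0.0027^(1/2) = 774.7 ft³/s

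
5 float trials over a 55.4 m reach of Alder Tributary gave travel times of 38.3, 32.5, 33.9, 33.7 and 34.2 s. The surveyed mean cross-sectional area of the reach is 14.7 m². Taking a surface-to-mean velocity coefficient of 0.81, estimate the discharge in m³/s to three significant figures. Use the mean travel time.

19.1 m³/s

t̄ = (38.3 + 32.5 + 33.9 + 33.7 + 34.2) / 5 = 34.52 s
v_surface = L / t̄ = 55.4 / 34.52 = 1.605 m/s
v_mean = 0.81 × 1.605 = 1.300 m/s
Q = A × v_mean = 14.7 × 1.300 = 19.11 m³/s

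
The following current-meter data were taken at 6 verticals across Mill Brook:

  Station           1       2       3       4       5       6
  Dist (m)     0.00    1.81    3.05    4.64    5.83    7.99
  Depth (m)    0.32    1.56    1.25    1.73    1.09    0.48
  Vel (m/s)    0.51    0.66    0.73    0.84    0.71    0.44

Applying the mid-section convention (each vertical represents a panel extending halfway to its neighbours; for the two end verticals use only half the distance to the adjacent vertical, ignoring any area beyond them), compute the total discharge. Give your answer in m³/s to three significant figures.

w_1 = (1.81 − 0.00)/2 = 0.905 m; q_1 = 0.51 × 0.32 × 0.905 = 0.1477 m³/s
w_2 = (3.05 − 0.00)/2 = 1.525 m; q_2 = 0.66 × 1.56 × 1.525 = 1.570 m³/s
w_3 = (4.64 − 1.81)/2 = 1.415 m; q_3 = 0.73 × 1.25 × 1.415 = 1.291 m³/s
w_4 = (5.83 − 3.05)/2 = 1.39 m; q_4 = 0.84 × 1.73 × 1.39 = 2.020 m³/s
w_5 = (7.99 − 4.64)/2 = 1.675 m; q_5 = 0.71 × 1.09 × 1.675 = 1.296 m³/s
w_6 = (7.99 − 5.83)/2 = 1.08 m; q_6 = 0.44 × 0.48 × 1.08 = 0.2281 m³/s
Q = Σ qᵢ = 6.553 m³/s

6.55 m³/s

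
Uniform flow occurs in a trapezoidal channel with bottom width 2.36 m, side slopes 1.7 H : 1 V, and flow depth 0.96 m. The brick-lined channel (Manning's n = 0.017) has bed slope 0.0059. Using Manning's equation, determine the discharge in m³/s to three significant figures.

A = (b + z·y)·y = (2.36 + 1.7×0.96)×0.96 = 3.832 m²
P = b + 2y√(1+z²) = 2.36 + 2×0.96×√(1+1.7²) = 6.147 m
R = A/P = 3.832/6.147 = 0.6235 m
Q = (1/n)·A·R^(2/3)·S^(1/2) = (1/0.017) × 3.832 × 0.6235^(2/3) × 0.0059^(1/2) = 12.64 m³/s

12.6 m³/s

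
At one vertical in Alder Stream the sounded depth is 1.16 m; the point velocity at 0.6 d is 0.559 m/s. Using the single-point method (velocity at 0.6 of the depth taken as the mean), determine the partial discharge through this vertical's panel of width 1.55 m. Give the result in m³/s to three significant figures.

v̄ = v₀.₆ = 0.559 m/s
q = v̄ × d × w = 0.5590 × 1.16 × 1.55 = 1.005 m³/s

1.01 m³/s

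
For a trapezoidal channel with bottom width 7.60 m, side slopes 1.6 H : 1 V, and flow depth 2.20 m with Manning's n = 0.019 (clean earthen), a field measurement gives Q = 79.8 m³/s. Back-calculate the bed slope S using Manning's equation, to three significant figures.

0.00216

A = (b + z·y)·y = (7.60 + 1.6×2.20)×2.20 = 24.46 m²
P = b + 2y√(1+z²) = 7.60 + 2×2.20×√(1+1.6²) = 15.90 m
R = A/P = 24.46/15.90 = 1.538 m
S = (Q·n / (1·A·R^(2/3)))² = (79.8×0.019 / (1×24.46×1.333))² = 0.002163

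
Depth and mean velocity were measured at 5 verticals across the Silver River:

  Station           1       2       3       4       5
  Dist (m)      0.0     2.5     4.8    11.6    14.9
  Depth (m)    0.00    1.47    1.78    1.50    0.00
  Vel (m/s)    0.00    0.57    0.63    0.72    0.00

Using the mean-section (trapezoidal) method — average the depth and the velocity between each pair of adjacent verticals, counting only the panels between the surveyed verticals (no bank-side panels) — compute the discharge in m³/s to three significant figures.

11.2 m³/s

Panel 1-2: Δb = 2.5 m, d̄ = (0.00+1.47)/2 = 0.735, v̄ = (0.00+0.57)/2 = 0.285 → q = 2.5×0.735×0.285 = 0.5237 m³/s
Panel 2-3: Δb = 2.3 m, d̄ = (1.47+1.78)/2 = 1.625, v̄ = (0.57+0.63)/2 = 0.6 → q = 2.3×1.625×0.6 = 2.243 m³/s
Panel 3-4: Δb = 6.8 m, d̄ = (1.78+1.50)/2 = 1.64, v̄ = (0.63+0.72)/2 = 0.675 → q = 6.8×1.64×0.675 = 7.528 m³/s
Panel 4-5: Δb = 3.3 m, d̄ = (1.50+0.00)/2 = 0.75, v̄ = (0.72+0.00)/2 = 0.36 → q = 3.3×0.75×0.36 = 0.8910 m³/s
Q = Σ q = 11.18 m³/s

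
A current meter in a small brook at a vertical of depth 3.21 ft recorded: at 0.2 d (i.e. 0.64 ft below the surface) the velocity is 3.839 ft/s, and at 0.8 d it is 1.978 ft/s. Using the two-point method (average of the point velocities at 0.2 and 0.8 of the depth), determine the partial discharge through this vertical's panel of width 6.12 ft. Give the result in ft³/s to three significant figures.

v̄ = (3.839 + 1.978) / 2 = 2.909 ft/s
q = v̄ × d × w = 2.909 × 3.21 × 6.12 = 57.14 ft³/s

57.1 ft³/s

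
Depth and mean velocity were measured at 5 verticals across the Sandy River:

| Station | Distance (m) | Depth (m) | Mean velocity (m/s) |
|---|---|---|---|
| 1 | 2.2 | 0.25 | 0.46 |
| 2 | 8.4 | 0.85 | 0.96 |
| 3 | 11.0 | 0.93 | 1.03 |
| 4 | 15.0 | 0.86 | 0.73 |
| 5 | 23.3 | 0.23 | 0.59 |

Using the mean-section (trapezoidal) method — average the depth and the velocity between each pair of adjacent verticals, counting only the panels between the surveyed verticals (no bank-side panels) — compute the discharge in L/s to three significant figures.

Panel 1-2: Δb = 6.2 m, d̄ = (0.25+0.85)/2 = 0.55, v̄ = (0.46+0.96)/2 = 0.71 → q = 6.2×0.55×0.71 = 2.421 m³/s
Panel 2-3: Δb = 2.6 m, d̄ = (0.85+0.93)/2 = 0.89, v̄ = (0.96+1.03)/2 = 0.995 → q = 2.6×0.89×0.995 = 2.302 m³/s
Panel 3-4: Δb = 4 m, d̄ = (0.93+0.86)/2 = 0.895, v̄ = (1.03+0.73)/2 = 0.88 → q = 4×0.895×0.88 = 3.150 m³/s
Panel 4-5: Δb = 8.3 m, d̄ = (0.86+0.23)/2 = 0.545, v̄ = (0.73+0.59)/2 = 0.66 → q = 8.3×0.545×0.66 = 2.986 m³/s
Q = Σ q = 10.86 m³/s
= 10.86 × 1000 = 10860 L/s

10900 L/s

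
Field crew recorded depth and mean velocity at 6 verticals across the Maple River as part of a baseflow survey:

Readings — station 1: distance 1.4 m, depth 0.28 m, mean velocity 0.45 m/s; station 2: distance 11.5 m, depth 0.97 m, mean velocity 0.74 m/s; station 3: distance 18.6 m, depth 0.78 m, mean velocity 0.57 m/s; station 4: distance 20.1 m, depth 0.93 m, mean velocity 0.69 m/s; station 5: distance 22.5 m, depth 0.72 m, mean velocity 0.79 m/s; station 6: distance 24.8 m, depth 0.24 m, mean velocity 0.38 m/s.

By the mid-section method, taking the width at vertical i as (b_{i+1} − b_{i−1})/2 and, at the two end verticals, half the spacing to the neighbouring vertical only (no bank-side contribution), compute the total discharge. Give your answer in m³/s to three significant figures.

w_1 = (11.5 − 1.4)/2 = 5.05 m; q_1 = 0.45 × 0.28 × 5.05 = 0.6363 m³/s
w_2 = (18.6 − 1.4)/2 = 8.6 m; q_2 = 0.74 × 0.97 × 8.6 = 6.173 m³/s
w_3 = (20.1 − 11.5)/2 = 4.3 m; q_3 = 0.57 × 0.78 × 4.3 = 1.912 m³/s
w_4 = (22.5 − 18.6)/2 = 1.95 m; q_4 = 0.69 × 0.93 × 1.95 = 1.251 m³/s
w_5 = (24.8 − 20.1)/2 = 2.35 m; q_5 = 0.79 × 0.72 × 2.35 = 1.337 m³/s
w_6 = (24.8 − 22.5)/2 = 1.15 m; q_6 = 0.38 × 0.24 × 1.15 = 0.1049 m³/s
Q = Σ qᵢ = 11.41 m³/s

11.4 m³/s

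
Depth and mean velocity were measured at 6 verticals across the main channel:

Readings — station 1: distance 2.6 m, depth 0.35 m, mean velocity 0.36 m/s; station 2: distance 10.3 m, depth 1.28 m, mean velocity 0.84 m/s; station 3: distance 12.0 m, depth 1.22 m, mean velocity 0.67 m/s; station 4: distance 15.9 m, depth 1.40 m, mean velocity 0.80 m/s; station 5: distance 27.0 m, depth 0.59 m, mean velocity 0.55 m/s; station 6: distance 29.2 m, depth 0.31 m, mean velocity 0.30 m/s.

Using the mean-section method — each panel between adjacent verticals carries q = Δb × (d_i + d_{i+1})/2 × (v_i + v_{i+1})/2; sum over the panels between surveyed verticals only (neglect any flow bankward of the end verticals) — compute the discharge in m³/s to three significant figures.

Panel 1-2: Δb = 7.7 m, d̄ = (0.35+1.28)/2 = 0.815, v̄ = (0.36+0.84)/2 = 0.6 → q = 7.7×0.815×0.6 = 3.765 m³/s
Panel 2-3: Δb = 1.7 m, d̄ = (1.28+1.22)/2 = 1.25, v̄ = (0.84+0.67)/2 = 0.755 → q = 1.7×1.25×0.755 = 1.604 m³/s
Panel 3-4: Δb = 3.9 m, d̄ = (1.22+1.40)/2 = 1.31, v̄ = (0.67+0.80)/2 = 0.735 → q = 3.9×1.31×0.735 = 3.755 m³/s
Panel 4-5: Δb = 11.1 m, d̄ = (1.40+0.59)/2 = 0.995, v̄ = (0.80+0.55)/2 = 0.675 → q = 11.1×0.995×0.675 = 7.455 m³/s
Panel 5-6: Δb = 2.2 m, d̄ = (0.59+0.31)/2 = 0.45, v̄ = (0.55+0.30)/2 = 0.425 → q = 2.2×0.45×0.425 = 0.4208 m³/s
Q = Σ q = 17.00 m³/s

17.0 m³/s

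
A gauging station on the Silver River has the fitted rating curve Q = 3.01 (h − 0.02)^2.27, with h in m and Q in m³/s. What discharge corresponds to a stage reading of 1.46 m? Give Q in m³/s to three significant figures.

Q = 3.01 × (1.46 − 0.02)^2.27 = 3.01 × 1.44^2.27 = 6.887 m³/s

6.89 m³/s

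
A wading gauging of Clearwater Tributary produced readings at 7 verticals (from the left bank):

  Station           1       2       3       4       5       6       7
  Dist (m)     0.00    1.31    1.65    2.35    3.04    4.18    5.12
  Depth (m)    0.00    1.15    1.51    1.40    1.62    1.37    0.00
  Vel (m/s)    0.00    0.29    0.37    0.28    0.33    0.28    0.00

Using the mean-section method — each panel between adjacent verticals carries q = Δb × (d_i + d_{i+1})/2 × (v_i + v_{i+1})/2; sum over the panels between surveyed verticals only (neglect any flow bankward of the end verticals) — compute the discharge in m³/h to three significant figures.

5460 m³/h

Panel 1-2: Δb = 1.31 m, d̄ = (0.00+1.15)/2 = 0.575, v̄ = (0.00+0.29)/2 = 0.145 → q = 1.31×0.575×0.145 = 0.1092 m³/s
Panel 2-3: Δb = 0.34 m, d̄ = (1.15+1.51)/2 = 1.33, v̄ = (0.29+0.37)/2 = 0.33 → q = 0.34×1.33×0.33 = 0.1492 m³/s
Panel 3-4: Δb = 0.7 m, d̄ = (1.51+1.40)/2 = 1.455, v̄ = (0.37+0.28)/2 = 0.325 → q = 0.7×1.455×0.325 = 0.3310 m³/s
Panel 4-5: Δb = 0.69 m, d̄ = (1.40+1.62)/2 = 1.51, v̄ = (0.28+0.33)/2 = 0.305 → q = 0.69×1.51×0.305 = 0.3178 m³/s
Panel 5-6: Δb = 1.14 m, d̄ = (1.62+1.37)/2 = 1.495, v̄ = (0.33+0.28)/2 = 0.305 → q = 1.14×1.495×0.305 = 0.5198 m³/s
Panel 6-7: Δb = 0.94 m, d̄ = (1.37+0.00)/2 = 0.685, v̄ = (0.28+0.00)/2 = 0.14 → q = 0.94×0.685×0.14 = 0.09015 m³/s
Q = Σ q = 1.517 m³/s
= 1.517 × 3600 = 5462 m³/h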